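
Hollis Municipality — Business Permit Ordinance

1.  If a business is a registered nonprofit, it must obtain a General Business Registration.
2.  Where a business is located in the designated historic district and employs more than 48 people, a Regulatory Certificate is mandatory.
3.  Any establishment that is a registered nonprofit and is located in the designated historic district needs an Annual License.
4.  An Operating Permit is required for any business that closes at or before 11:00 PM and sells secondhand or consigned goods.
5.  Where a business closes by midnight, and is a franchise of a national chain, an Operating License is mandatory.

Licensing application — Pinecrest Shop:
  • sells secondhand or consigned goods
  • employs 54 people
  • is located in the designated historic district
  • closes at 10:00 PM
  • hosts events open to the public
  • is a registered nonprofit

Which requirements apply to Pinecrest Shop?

1. is a registered nonprofit → General Business Registration required.
2. is located in the designated historic district; employees 54 > 48 → Regulatory Certificate required.
3. is a registered nonprofit; is located in the designated historic district → Annual License required.
4. closes 10:00 PM, at/before 11:00 PM; sells secondhand or consigned goods → Operating Permit required.
5. closes 10:00 PM, at/before midnight; is a registered nonprofit (not: is a franchise of a national chain) → Operating License not required.

Annual License, General Business Registration, Operating Permit, Regulatory Certificate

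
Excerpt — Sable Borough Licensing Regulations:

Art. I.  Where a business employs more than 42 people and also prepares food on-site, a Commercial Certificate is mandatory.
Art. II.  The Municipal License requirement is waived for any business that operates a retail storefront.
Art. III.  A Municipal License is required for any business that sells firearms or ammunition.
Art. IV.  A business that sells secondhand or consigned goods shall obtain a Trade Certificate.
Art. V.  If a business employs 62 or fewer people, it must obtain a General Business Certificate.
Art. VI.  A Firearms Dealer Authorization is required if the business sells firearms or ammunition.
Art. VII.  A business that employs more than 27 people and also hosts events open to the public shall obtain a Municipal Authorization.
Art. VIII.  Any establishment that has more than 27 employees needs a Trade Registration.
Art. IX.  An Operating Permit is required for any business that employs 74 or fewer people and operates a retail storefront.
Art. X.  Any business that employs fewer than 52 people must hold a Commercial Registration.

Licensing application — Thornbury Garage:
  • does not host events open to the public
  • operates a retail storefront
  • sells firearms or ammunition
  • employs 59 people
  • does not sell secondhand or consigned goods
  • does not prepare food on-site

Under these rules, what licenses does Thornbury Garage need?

Art. I. employees 59 > 42; does not prepare food on-site → Commercial Certificate not required.
Art. II. operates a retail storefront → exempt from Municipal License.
Art. III. sells firearms or ammunition → Municipal License required.
Art. IV. does not sell secondhand or consigned goods → Trade Certificate not required.
Art. V. employees 59 ≤ 62 → General Business Certificate required.
Art. VI. sells firearms or ammunition → Firearms Dealer Authorization required.
Art. VII. employees 59 > 27; does not host events open to the public → Municipal Authorization not required.
Art. VIII. employees 59 > 27 → Trade Registration required.
Art. IX. employees 59 ≤ 74; operates a retail storefront → Operating Permit required.
Art. X. employees 59 ≥ 52 → Commercial Registration not required.

Firearms Dealer Authorization, General Business Certificate, Operating Permit, Trade Registration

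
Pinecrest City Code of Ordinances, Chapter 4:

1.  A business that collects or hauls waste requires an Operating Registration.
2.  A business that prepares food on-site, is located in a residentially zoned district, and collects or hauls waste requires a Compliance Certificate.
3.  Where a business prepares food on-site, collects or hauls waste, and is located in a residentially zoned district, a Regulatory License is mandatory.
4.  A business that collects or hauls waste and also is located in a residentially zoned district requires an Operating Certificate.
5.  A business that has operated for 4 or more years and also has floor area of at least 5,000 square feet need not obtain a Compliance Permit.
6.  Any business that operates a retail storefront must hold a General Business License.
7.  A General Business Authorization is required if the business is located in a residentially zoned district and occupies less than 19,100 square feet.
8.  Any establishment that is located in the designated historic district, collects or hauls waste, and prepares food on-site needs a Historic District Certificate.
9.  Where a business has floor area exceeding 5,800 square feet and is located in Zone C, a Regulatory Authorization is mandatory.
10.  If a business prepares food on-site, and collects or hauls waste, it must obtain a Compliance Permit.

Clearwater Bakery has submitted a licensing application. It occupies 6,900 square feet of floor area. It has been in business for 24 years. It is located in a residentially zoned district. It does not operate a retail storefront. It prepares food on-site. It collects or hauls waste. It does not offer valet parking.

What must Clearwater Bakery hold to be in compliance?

Compliance Certificate, General Business Authorization, Operating Certificate, Operating Registration, Regulatory License

1. collects or hauls waste → Operating Registration required.
2. prepares food on-site; is located in a residentially zoned district; collects or hauls waste → Compliance Certificate required.
3. prepares food on-site; collects or hauls waste; is located in a residentially zoned district → Regulatory License required.
4. collects or hauls waste; is located in a residentially zoned district → Operating Certificate required.
5. years in business 24 ≥ 4; floor area 6,900 square feet ≥ 5,000 square feet → exempt from Compliance Permit.
6. does not operate a retail storefront → General Business License not required.
7. is located in a residentially zoned district; floor area 6,900 square feet < 19,100 square feet → General Business Authorization required.
8. is located in a residentially zoned district (not: is located in the designated historic district); collects or hauls waste; prepares food on-site → Historic District Certificate not required.
9. floor area 6,900 square feet > 5,800 square feet; is located in a residentially zoned district (not: is located in Zone C) → Regulatory Authorization not required.
10. prepares food on-site; collects or hauls waste → Compliance Permit required.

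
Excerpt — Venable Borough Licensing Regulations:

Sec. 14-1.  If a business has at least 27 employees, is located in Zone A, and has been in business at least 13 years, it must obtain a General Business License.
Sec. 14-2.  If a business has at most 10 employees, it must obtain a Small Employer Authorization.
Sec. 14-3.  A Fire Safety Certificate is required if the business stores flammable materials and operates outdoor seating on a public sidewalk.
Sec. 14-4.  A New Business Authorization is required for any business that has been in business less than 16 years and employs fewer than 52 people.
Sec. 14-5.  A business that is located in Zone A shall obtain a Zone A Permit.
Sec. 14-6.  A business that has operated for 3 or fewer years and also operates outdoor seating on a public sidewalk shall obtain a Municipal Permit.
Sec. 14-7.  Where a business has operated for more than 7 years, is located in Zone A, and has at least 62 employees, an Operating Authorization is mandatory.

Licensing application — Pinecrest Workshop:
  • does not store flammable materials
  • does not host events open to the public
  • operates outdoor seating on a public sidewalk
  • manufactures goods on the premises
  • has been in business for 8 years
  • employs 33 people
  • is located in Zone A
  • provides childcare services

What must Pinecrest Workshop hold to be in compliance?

Sec. 14-1. employees 33 ≥ 27; is located in Zone A; years in business 8 < 13 → General Business License not required.
Sec. 14-2. employees 33 > 10 → Small Employer Authorization not required.
Sec. 14-3. does not store flammable materials; operates outdoor seating on a public sidewalk → Fire Safety Certificate not required.
Sec. 14-4. years in business 8 < 16; employees 33 < 52 → New Business Authorization required.
Sec. 14-5. is located in Zone A → Zone A Permit required.
Sec. 14-6. years in business 8 > 3; operates outdoor seating on a public sidewalk → Municipal Permit not required.
Sec. 14-7. years in business 8 > 7; is located in Zone A; employees 33 < 62 → Operating Authorization not required.

New Business Authorization, Zone A Permit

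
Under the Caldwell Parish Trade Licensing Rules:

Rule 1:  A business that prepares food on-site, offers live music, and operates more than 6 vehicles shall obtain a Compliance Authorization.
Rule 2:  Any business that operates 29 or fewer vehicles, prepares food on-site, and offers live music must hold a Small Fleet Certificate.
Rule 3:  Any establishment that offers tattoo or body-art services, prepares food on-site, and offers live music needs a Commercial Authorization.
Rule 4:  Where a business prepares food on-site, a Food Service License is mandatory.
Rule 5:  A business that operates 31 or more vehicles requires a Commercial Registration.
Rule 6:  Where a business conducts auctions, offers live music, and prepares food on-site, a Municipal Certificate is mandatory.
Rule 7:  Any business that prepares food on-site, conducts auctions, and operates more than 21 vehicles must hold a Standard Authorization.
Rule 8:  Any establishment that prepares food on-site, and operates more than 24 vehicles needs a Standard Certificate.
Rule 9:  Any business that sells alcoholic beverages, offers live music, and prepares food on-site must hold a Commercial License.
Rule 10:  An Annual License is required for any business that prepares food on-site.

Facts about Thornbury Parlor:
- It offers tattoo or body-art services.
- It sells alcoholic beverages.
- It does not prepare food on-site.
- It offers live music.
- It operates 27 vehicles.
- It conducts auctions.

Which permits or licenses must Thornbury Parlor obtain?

None

Rule 1: does not prepare food on-site; offers live music; vehicles 27 > 6 → Compliance Authorization not required.
Rule 2: vehicles 27 ≤ 29; does not prepare food on-site; offers live music → Small Fleet Certificate not required.
Rule 3: offers tattoo or body-art services; does not prepare food on-site; offers live music → Commercial Authorization not required.
Rule 4: does not prepare food on-site → Food Service License not required.
Rule 5: vehicles 27 < 31 → Commercial Registration not required.
Rule 6: conducts auctions; offers live music; does not prepare food on-site → Municipal Certificate not required.
Rule 7: does not prepare food on-site; conducts auctions; vehicles 27 > 21 → Standard Authorization not required.
Rule 8: does not prepare food on-site; vehicles 27 > 24 → Standard Certificate not required.
Rule 9: sells alcoholic beverages; offers live music; does not prepare food on-site → Commercial License not required.
Rule 10: does not prepare food on-site → Annual License not required.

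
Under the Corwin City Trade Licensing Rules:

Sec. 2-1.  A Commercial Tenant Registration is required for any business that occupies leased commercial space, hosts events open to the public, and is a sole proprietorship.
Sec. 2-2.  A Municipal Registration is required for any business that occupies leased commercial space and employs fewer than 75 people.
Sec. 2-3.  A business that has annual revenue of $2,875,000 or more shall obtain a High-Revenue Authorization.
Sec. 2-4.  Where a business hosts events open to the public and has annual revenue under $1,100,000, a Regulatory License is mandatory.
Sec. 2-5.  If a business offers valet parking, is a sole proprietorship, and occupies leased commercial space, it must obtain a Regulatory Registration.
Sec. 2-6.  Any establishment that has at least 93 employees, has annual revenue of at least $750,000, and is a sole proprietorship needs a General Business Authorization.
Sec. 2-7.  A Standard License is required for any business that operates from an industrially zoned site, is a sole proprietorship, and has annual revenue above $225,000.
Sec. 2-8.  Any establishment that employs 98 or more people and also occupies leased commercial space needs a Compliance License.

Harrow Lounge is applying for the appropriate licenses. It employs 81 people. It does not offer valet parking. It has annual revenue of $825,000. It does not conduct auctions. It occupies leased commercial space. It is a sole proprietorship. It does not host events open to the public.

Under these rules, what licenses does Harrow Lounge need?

None

Sec. 2-1. occupies leased commercial space; does not host events open to the public; is a sole proprietorship → Commercial Tenant Registration not required.
Sec. 2-2. occupies leased commercial space; employees 81 ≥ 75 → Municipal Registration not required.
Sec. 2-3. revenue $825,000 < $2,875,000 → High-Revenue Authorization not required.
Sec. 2-4. does not host events open to the public; revenue $825,000 < $1,100,000 → Regulatory License not required.
Sec. 2-5. does not offer valet parking; is a sole proprietorship; occupies leased commercial space → Regulatory Registration not required.
Sec. 2-6. employees 81 < 93; revenue $825,000 ≥ $750,000; is a sole proprietorship → General Business Authorization not required.
Sec. 2-7. occupies leased commercial space (not: operates from an industrially zoned site); is a sole proprietorship; revenue $825,000 > $225,000 → Standard License not required.
Sec. 2-8. employees 81 < 98; occupies leased commercial space → Compliance License not required.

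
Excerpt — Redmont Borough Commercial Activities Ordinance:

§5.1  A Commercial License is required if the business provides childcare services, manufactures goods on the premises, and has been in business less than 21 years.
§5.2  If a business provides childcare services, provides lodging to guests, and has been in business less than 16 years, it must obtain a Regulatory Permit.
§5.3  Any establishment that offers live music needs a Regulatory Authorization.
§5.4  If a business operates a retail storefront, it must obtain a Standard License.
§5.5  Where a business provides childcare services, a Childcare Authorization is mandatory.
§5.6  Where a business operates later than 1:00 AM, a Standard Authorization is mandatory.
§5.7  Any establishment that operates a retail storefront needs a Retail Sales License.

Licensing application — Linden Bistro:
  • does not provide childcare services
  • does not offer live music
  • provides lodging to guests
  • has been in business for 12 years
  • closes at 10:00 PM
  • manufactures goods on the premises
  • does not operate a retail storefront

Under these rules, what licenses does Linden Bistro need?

None

§5.1 does not provide childcare services; manufactures goods on the premises; years in business 12 < 21 → Commercial License not required.
§5.2 does not provide childcare services; provides lodging to guests; years in business 12 < 16 → Regulatory Permit not required.
§5.3 does not offer live music → Regulatory Authorization not required.
§5.4 does not operate a retail storefront → Standard License not required.
§5.5 does not provide childcare services → Childcare Authorization not required.
§5.6 closes 10:00 PM, at/before 1:00 AM → Standard Authorization not required.
§5.7 does not operate a retail storefront → Retail Sales License not required.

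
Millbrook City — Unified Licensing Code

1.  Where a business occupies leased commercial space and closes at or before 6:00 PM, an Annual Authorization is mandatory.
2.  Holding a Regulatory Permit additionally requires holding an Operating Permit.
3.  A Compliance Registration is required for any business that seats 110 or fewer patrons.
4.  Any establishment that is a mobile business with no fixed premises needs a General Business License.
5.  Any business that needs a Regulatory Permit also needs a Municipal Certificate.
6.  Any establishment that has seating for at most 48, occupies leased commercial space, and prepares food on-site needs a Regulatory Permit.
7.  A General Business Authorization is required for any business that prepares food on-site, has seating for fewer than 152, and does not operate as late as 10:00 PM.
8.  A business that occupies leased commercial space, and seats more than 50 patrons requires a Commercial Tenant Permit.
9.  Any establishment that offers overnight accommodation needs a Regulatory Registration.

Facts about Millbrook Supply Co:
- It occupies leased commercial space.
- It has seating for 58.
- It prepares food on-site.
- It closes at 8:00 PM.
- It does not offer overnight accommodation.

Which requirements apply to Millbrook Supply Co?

1. occupies leased commercial space; closes 8:00 PM, after 6:00 PM → Annual Authorization not required.
2. Regulatory Permit is not required → no effect.
3. seating 58 ≤ 110 → Compliance Registration required.
4. occupies leased commercial space (not: is a mobile business with no fixed premises) → General Business License not required.
5. Regulatory Permit is not required → no effect.
6. seating 58 > 48; occupies leased commercial space; prepares food on-site → Regulatory Permit not required.
7. prepares food on-site; seating 58 < 152; closes 8:00 PM, at/before 10:00 PM → General Business Authorization required.
8. occupies leased commercial space; seating 58 > 50 → Commercial Tenant Permit required.
9. does not offer overnight accommodation → Regulatory Registration not required.

Commercial Tenant Permit, Compliance Registration, General Business Authorization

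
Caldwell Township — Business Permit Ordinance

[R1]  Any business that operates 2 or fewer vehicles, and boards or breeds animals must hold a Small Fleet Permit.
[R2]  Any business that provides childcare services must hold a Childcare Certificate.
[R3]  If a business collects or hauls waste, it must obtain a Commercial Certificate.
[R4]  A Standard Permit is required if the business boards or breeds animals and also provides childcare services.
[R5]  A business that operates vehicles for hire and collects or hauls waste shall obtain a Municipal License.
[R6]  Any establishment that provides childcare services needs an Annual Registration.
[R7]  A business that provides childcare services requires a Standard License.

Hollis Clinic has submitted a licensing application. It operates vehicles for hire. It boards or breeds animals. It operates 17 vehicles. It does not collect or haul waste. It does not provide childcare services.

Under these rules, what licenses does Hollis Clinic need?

[R1] vehicles 17 > 2; boards or breeds animals → Small Fleet Permit not required.
[R2] does not provide childcare services → Childcare Certificate not required.
[R3] does not collect or haul waste → Commercial Certificate not required.
[R4] boards or breeds animals; does not provide childcare services → Standard Permit not required.
[R5] operates vehicles for hire; does not collect or haul waste → Municipal License not required.
[R6] does not provide childcare services → Annual Registration not required.
[R7] does not provide childcare services → Standard License not required.

None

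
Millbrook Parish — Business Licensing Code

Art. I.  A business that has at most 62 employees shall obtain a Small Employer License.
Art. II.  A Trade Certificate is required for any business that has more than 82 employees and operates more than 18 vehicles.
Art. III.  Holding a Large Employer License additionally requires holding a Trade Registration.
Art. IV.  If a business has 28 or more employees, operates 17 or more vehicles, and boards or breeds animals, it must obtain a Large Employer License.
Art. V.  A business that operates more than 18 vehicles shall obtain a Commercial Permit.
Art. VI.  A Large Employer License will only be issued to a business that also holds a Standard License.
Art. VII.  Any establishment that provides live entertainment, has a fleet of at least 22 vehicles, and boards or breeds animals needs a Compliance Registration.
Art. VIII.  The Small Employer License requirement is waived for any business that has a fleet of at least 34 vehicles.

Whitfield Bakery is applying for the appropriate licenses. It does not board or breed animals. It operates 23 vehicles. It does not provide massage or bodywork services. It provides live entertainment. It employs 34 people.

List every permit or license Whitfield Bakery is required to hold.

Commercial Permit, Small Employer License

Art. I. employees 34 ≤ 62 → Small Employer License required.
Art. II. employees 34 ≤ 82; vehicles 23 > 18 → Trade Certificate not required.
Art. III. Large Employer License is not required → no effect.
Art. IV. employees 34 ≥ 28; vehicles 23 ≥ 17; does not board or breed animals → Large Employer License not required.
Art. V. vehicles 23 > 18 → Commercial Permit required.
Art. VI. Large Employer License is not required → no effect.
Art. VII. provides live entertainment; vehicles 23 ≥ 22; does not board or breed animals → Compliance Registration not required.
Art. VIII. vehicles 23 < 34 → Small Employer License exemption does not apply.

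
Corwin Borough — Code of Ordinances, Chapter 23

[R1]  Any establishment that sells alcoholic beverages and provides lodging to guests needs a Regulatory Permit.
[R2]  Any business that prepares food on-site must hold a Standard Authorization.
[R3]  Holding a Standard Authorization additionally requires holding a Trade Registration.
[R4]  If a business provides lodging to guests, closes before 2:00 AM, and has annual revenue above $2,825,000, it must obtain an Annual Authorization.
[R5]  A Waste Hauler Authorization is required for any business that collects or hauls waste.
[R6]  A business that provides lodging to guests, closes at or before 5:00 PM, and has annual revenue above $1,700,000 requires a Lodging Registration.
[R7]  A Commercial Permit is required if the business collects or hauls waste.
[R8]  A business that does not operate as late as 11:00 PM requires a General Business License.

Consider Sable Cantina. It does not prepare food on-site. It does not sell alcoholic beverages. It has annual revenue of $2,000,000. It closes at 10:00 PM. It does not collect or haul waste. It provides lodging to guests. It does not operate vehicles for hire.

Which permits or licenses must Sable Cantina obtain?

[R1] does not sell alcoholic beverages; provides lodging to guests → Regulatory Permit not required.
[R2] does not prepare food on-site → Standard Authorization not required.
[R3] Standard Authorization is not required → no effect.
[R4] provides lodging to guests; closes 10:00 PM, at/before 2:00 AM; revenue $2,000,000 ≤ $2,825,000 → Annual Authorization not required.
[R5] does not collect or haul waste → Waste Hauler Authorization not required.
[R6] provides lodging to guests; closes 10:00 PM, after 5:00 PM; revenue $2,000,000 > $1,700,000 → Lodging Registration not required.
[R7] does not collect or haul waste → Commercial Permit not required.
[R8] closes 10:00 PM, at/before 11:00 PM → General Business License required.

General Business License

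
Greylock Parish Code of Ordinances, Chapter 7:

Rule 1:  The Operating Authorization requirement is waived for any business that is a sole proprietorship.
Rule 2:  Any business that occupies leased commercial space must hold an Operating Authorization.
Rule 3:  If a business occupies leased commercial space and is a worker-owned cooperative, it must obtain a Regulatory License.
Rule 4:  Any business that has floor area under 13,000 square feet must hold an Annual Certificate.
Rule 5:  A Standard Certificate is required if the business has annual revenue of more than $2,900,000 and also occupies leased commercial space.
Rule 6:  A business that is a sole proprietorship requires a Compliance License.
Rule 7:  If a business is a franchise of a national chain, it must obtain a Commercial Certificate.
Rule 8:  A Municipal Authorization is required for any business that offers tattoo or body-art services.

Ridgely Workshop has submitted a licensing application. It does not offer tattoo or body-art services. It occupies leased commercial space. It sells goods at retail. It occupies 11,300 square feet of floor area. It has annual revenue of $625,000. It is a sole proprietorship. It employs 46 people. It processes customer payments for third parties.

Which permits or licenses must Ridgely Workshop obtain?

Rule 1: is a sole proprietorship → exempt from Operating Authorization.
Rule 2: occupies leased commercial space → Operating Authorization required.
Rule 3: occupies leased commercial space; is a sole proprietorship (not: is a worker-owned cooperative) → Regulatory License not required.
Rule 4: floor area 11,300 square feet < 13,000 square feet → Annual Certificate required.
Rule 5: revenue $625,000 ≤ $2,900,000; occupies leased commercial space → Standard Certificate not required.
Rule 6: is a sole proprietorship → Compliance License required.
Rule 7: is a sole proprietorship (not: is a franchise of a national chain) → Commercial Certificate not required.
Rule 8: does not offer tattoo or body-art services → Municipal Authorization not required.

Annual Certificate, Compliance License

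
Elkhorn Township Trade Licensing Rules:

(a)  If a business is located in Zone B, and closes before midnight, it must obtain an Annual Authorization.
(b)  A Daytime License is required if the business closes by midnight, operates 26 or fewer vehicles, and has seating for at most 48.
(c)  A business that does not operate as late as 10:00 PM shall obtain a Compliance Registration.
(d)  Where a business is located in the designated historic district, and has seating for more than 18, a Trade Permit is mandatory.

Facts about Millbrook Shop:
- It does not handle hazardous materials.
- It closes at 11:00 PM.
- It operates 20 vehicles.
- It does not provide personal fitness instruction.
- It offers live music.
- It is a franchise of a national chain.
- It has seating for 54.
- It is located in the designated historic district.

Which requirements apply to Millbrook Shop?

Trade Permit

(a) is located in the designated historic district (not: is located in Zone B); closes 11:00 PM, at/before midnight → Annual Authorization not required.
(b) closes 11:00 PM, at/before midnight; vehicles 20 ≤ 26; seating 54 > 48 → Daytime License not required.
(c) closes 11:00 PM, after 10:00 PM → Compliance Registration not required.
(d) is located in the designated historic district; seating 54 > 18 → Trade Permit required.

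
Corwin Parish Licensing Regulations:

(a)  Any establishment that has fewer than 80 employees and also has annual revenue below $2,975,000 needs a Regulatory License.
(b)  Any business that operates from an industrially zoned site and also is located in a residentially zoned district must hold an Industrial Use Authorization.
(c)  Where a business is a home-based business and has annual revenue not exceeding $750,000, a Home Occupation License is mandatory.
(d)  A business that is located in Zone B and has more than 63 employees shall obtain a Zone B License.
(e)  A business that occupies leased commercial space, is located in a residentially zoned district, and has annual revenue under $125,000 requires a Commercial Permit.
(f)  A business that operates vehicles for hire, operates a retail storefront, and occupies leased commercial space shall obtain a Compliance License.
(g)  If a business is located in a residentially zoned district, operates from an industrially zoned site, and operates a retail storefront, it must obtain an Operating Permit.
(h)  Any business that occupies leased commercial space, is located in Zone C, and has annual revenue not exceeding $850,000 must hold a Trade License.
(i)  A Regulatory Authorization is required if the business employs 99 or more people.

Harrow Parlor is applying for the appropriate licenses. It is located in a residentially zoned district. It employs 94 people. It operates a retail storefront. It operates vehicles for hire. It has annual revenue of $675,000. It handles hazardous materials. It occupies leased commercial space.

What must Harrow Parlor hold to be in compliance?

Compliance License

(a) employees 94 ≥ 80; revenue $675,000 < $2,975,000 → Regulatory License not required.
(b) occupies leased commercial space (not: operates from an industrially zoned site); is located in a residentially zoned district → Industrial Use Authorization not required.
(c) occupies leased commercial space (not: is a home-based business); revenue $675,000 ≤ $750,000 → Home Occupation License not required.
(d) is located in a residentially zoned district (not: is located in Zone B); employees 94 > 63 → Zone B License not required.
(e) occupies leased commercial space; is located in a residentially zoned district; revenue $675,000 ≥ $125,000 → Commercial Permit not required.
(f) operates vehicles for hire; operates a retail storefront; occupies leased commercial space → Compliance License required.
(g) is located in a residentially zoned district; occupies leased commercial space (not: operates from an industrially zoned site); operates a retail storefront → Operating Permit not required.
(h) occupies leased commercial space; is located in a residentially zoned district (not: is located in Zone C); revenue $675,000 ≤ $850,000 → Trade License not required.
(i) employees 94 < 99 → Regulatory Authorization not required.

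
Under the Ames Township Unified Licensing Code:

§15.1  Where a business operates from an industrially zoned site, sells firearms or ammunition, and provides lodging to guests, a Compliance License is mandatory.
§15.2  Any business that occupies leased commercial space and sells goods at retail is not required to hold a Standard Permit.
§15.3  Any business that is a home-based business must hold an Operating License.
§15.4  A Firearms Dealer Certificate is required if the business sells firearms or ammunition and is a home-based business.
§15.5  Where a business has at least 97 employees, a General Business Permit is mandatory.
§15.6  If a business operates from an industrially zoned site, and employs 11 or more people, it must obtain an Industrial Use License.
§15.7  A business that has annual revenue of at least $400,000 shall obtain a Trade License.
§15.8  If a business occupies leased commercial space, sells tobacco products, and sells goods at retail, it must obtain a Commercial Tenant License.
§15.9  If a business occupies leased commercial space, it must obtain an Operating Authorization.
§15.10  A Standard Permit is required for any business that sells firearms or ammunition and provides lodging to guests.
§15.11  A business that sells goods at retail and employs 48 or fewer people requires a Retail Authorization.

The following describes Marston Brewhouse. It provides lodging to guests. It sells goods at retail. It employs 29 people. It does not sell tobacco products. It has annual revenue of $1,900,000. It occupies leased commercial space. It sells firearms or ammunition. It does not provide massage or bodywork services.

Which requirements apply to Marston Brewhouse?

§15.1 occupies leased commercial space (not: operates from an industrially zoned site); sells firearms or ammunition; provides lodging to guests → Compliance License not required.
§15.2 occupies leased commercial space; sells goods at retail → exempt from Standard Permit.
§15.3 occupies leased commercial space (not: is a home-based business) → Operating License not required.
§15.4 sells firearms or ammunition; occupies leased commercial space (not: is a home-based business) → Firearms Dealer Certificate not required.
§15.5 employees 29 < 97 → General Business Permit not required.
§15.6 occupies leased commercial space (not: operates from an industrially zoned site); employees 29 ≥ 11 → Industrial Use License not required.
§15.7 revenue $1,900,000 ≥ $400,000 → Trade License required.
§15.8 occupies leased commercial space; does not sell tobacco products; sells goods at retail → Commercial Tenant License not required.
§15.9 occupies leased commercial space → Operating Authorization required.
§15.10 sells firearms or ammunition; provides lodging to guests → Standard Permit required.
§15.11 sells goods at retail; employees 29 ≤ 48 → Retail Authorization required.

Operating Authorization, Retail Authorization, Trade License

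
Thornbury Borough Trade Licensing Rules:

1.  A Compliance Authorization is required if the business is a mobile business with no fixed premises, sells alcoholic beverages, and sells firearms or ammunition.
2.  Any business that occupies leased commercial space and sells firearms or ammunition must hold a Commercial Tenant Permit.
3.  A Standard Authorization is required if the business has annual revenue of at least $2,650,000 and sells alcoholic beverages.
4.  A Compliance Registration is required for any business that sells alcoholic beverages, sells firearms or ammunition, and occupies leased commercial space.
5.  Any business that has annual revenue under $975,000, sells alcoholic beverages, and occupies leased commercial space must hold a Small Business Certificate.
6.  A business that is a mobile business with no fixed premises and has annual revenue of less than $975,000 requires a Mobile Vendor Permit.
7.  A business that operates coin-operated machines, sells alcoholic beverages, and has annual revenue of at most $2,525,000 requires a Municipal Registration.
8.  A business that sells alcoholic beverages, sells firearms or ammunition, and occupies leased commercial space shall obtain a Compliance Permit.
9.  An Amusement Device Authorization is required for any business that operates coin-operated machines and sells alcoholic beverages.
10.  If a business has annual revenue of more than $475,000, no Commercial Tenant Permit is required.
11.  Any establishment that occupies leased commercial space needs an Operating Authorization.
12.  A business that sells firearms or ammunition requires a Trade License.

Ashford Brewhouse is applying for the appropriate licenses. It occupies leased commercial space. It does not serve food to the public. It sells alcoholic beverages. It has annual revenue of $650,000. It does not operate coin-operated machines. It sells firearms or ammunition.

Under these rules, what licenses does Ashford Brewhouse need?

1. occupies leased commercial space (not: is a mobile business with no fixed premises); sells alcoholic beverages; sells firearms or ammunition → Compliance Authorization not required.
2. occupies leased commercial space; sells firearms or ammunition → Commercial Tenant Permit required.
3. revenue $650,000 < $2,650,000; sells alcoholic beverages → Standard Authorization not required.
4. sells alcoholic beverages; sells firearms or ammunition; occupies leased commercial space → Compliance Registration required.
5. revenue $650,000 < $975,000; sells alcoholic beverages; occupies leased commercial space → Small Business Certificate required.
6. occupies leased commercial space (not: is a mobile business with no fixed premises); revenue $650,000 < $975,000 → Mobile Vendor Permit not required.
7. does not operate coin-operated machines; sells alcoholic beverages; revenue $650,000 ≤ $2,525,000 → Municipal Registration not required.
8. sells alcoholic beverages; sells firearms or ammunition; occupies leased commercial space → Compliance Permit required.
9. does not operate coin-operated machines; sells alcoholic beverages → Amusement Device Authorization not required.
10. revenue $650,000 > $475,000 → exempt from Commercial Tenant Permit.
11. occupies leased commercial space → Operating Authorization required.
12. sells firearms or ammunition → Trade License required.

Compliance Permit, Compliance Registration, Operating Authorization, Small Business Certificate, Trade License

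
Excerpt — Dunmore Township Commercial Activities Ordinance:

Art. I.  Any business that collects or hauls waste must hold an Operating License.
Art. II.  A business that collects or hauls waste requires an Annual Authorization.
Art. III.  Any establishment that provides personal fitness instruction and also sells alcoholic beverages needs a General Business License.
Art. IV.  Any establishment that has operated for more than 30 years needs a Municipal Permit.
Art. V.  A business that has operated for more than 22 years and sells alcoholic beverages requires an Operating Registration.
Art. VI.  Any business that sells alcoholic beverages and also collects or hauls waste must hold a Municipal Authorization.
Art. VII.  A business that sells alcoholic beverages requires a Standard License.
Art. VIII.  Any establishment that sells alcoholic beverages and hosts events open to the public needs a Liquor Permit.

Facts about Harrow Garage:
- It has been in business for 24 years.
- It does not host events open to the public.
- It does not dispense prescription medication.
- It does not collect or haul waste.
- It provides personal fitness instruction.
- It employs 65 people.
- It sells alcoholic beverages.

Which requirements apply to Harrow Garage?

Art. I. does not collect or haul waste → Operating License not required.
Art. II. does not collect or haul waste → Annual Authorization not required.
Art. III. provides personal fitness instruction; sells alcoholic beverages → General Business License required.
Art. IV. years in business 24 ≤ 30 → Municipal Permit not required.
Art. V. years in business 24 > 22; sells alcoholic beverages → Operating Registration required.
Art. VI. sells alcoholic beverages; does not collect or haul waste → Municipal Authorization not required.
Art. VII. sells alcoholic beverages → Standard License required.
Art. VIII. sells alcoholic beverages; does not host events open to the public → Liquor Permit not required.

General Business License, Operating Registration, Standard License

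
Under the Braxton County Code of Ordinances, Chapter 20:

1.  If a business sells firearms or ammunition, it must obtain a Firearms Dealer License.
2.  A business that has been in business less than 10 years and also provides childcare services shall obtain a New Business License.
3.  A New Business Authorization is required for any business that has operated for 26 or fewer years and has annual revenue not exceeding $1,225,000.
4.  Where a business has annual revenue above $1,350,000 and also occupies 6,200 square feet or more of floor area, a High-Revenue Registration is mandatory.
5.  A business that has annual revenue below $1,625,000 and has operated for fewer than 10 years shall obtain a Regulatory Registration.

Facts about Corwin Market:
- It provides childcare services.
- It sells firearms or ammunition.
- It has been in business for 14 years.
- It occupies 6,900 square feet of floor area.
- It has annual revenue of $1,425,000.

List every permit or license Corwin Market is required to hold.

Firearms Dealer License, High-Revenue Registration

1. sells firearms or ammunition → Firearms Dealer License required.
2. years in business 14 ≥ 10; provides childcare services → New Business License not required.
3. years in business 14 ≤ 26; revenue $1,425,000 > $1,225,000 → New Business Authorization not required.
4. revenue $1,425,000 > $1,350,000; floor area 6,900 square feet ≥ 6,200 square feet → High-Revenue Registration required.
5. revenue $1,425,000 < $1,625,000; years in business 14 ≥ 10 → Regulatory Registration not required.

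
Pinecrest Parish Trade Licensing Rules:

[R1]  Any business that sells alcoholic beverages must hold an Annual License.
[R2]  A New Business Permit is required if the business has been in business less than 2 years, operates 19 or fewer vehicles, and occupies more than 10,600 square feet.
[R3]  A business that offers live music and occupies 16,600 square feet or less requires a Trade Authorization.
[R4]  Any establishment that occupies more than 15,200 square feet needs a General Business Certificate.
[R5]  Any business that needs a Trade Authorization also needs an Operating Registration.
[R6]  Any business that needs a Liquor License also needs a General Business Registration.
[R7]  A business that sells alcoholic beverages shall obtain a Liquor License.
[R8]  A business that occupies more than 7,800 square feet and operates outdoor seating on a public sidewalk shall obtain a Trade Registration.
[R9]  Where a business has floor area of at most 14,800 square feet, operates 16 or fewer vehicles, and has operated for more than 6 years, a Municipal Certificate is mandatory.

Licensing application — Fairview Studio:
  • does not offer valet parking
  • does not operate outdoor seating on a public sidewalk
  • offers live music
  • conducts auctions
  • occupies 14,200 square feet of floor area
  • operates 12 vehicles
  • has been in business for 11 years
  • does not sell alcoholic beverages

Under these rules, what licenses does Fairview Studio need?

[R1] does not sell alcoholic beverages → Annual License not required.
[R2] years in business 11 ≥ 2; vehicles 12 ≤ 19; floor area 14,200 square feet > 10,600 square feet → New Business Permit not required.
[R3] offers live music; floor area 14,200 square feet ≤ 16,600 square feet → Trade Authorization required.
[R4] floor area 14,200 square feet ≤ 15,200 square feet → General Business Certificate not required.
[R5] Trade Authorization is required → Operating Registration also required.
[R6] Liquor License is not required → no effect.
[R7] does not sell alcoholic beverages → Liquor License not required.
[R8] floor area 14,200 square feet > 7,800 square feet; does not operate outdoor seating on a public sidewalk → Trade Registration not required.
[R9] floor area 14,200 square feet ≤ 14,800 square feet; vehicles 12 ≤ 16; years in business 11 > 6 → Municipal Certificate required.

Municipal Certificate, Operating Registration, Trade Authorization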